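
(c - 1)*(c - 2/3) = c^2 - 5*c/3 + 2/3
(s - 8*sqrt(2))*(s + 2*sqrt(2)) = s^2 - 6*sqrt(2)*s - 32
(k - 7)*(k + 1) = k^2 - 6*k - 7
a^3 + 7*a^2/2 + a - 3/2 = (a - 1/2)*(a + 1)*(a + 3)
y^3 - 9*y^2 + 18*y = y*(y - 6)*(y - 3)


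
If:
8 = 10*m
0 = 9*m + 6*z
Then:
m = 4/5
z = -6/5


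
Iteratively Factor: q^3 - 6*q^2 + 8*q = (q - 4)*(q^2 - 2*q) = q*(q - 4)*(q - 2)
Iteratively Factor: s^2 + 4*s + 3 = (s + 1)*(s + 3)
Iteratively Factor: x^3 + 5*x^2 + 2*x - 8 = (x + 2)*(x^2 + 3*x - 4) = (x + 2)*(x + 4)*(x - 1)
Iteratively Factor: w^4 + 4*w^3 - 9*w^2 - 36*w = (w + 4)*(w^3 - 9*w) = w*(w + 4)*(w^2 - 9) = w*(w - 3)*(w + 4)*(w + 3)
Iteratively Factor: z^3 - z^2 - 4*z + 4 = (z - 1)*(z^2 - 4) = (z - 1)*(z + 2)*(z - 2)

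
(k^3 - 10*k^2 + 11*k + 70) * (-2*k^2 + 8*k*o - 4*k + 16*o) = -2*k^5 + 8*k^4*o + 16*k^4 - 64*k^3*o + 18*k^3 - 72*k^2*o - 184*k^2 + 736*k*o - 280*k + 1120*o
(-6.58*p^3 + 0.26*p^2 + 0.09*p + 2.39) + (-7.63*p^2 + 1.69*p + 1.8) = -6.58*p^3 - 7.37*p^2 + 1.78*p + 4.19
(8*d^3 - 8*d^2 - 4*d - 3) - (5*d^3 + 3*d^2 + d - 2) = 3*d^3 - 11*d^2 - 5*d - 1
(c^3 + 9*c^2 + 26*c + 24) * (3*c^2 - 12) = 3*c^5 + 27*c^4 + 66*c^3 - 36*c^2 - 312*c - 288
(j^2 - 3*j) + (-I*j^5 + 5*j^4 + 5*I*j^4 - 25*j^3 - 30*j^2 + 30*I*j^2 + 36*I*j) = -I*j^5 + 5*j^4 + 5*I*j^4 - 25*j^3 - 29*j^2 + 30*I*j^2 - 3*j + 36*I*j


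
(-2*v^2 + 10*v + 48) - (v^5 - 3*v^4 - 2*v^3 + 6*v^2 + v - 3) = -v^5 + 3*v^4 + 2*v^3 - 8*v^2 + 9*v + 51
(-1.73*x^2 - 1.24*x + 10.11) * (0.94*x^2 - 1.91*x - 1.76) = -1.6262*x^4 + 2.1387*x^3 + 14.9166*x^2 - 17.1277*x - 17.7936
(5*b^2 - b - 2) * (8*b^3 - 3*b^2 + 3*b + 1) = 40*b^5 - 23*b^4 + 2*b^3 + 8*b^2 - 7*b - 2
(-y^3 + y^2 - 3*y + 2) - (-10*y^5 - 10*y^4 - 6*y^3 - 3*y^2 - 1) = 10*y^5 + 10*y^4 + 5*y^3 + 4*y^2 - 3*y + 3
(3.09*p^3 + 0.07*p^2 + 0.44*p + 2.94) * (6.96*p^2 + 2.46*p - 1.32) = 21.5064*p^5 + 8.0886*p^4 - 0.8442*p^3 + 21.4524*p^2 + 6.6516*p - 3.8808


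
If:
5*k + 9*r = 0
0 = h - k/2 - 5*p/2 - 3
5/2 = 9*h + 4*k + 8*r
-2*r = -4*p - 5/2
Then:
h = 81/158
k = 1503/316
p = -615/316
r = -835/316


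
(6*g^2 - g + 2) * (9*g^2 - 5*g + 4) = 54*g^4 - 39*g^3 + 47*g^2 - 14*g + 8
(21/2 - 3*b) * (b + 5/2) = -3*b^2 + 3*b + 105/4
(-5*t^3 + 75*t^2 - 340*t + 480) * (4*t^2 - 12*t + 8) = -20*t^5 + 360*t^4 - 2300*t^3 + 6600*t^2 - 8480*t + 3840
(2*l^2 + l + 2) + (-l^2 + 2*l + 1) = l^2 + 3*l + 3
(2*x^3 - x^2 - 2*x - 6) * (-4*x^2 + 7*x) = -8*x^5 + 18*x^4 + x^3 + 10*x^2 - 42*x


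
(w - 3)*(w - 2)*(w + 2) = w^3 - 3*w^2 - 4*w + 12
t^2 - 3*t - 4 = (t - 4)*(t + 1)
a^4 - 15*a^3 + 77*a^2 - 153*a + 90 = (a - 6)*(a - 5)*(a - 3)*(a - 1)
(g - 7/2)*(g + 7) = g^2 + 7*g/2 - 49/2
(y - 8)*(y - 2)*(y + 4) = y^3 - 6*y^2 - 24*y + 64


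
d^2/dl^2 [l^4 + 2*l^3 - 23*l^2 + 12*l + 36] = 12*l^2 + 12*l - 46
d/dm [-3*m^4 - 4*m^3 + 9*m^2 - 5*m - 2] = -12*m^3 - 12*m^2 + 18*m - 5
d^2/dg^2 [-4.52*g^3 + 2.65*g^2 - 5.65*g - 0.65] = 5.3 - 27.12*g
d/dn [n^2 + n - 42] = 2*n + 1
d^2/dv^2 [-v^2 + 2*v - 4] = -2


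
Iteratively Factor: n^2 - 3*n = (n)*(n - 3)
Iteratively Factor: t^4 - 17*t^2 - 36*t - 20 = (t + 1)*(t^3 - t^2 - 16*t - 20) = (t + 1)*(t + 2)*(t^2 - 3*t - 10) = (t - 5)*(t + 1)*(t + 2)*(t + 2)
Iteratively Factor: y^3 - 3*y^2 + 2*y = (y - 1)*(y^2 - 2*y) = (y - 2)*(y - 1)*(y)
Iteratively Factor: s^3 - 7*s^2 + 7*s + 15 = (s + 1)*(s^2 - 8*s + 15) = (s - 5)*(s + 1)*(s - 3)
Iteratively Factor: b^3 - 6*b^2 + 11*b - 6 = (b - 1)*(b^2 - 5*b + 6) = (b - 2)*(b - 1)*(b - 3)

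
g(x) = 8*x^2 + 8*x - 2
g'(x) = 16*x + 8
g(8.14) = 593.20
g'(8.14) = 138.24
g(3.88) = 149.48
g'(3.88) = 70.08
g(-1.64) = 6.40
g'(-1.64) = -18.24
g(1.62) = 31.96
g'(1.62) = 33.92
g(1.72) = 35.43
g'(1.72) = 35.52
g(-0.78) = -3.37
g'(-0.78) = -4.48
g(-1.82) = 9.94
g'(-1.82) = -21.12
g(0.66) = 6.76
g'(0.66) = 18.56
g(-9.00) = 574.00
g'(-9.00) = -136.00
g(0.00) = -2.00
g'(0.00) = 8.00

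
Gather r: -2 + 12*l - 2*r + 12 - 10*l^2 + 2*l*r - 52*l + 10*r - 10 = -10*l^2 - 40*l + r*(2*l + 8)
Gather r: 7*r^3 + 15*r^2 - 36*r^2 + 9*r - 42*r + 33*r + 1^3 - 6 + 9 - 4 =7*r^3 - 21*r^2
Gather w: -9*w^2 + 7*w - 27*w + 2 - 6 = -9*w^2 - 20*w - 4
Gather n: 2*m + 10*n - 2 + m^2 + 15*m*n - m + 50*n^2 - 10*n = m^2 + 15*m*n + m + 50*n^2 - 2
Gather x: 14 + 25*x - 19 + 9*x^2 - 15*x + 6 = 9*x^2 + 10*x + 1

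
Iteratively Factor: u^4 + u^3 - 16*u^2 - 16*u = (u - 4)*(u^3 + 5*u^2 + 4*u) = (u - 4)*(u + 1)*(u^2 + 4*u) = (u - 4)*(u + 1)*(u + 4)*(u)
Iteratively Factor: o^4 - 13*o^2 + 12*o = (o)*(o^3 - 13*o + 12) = o*(o - 1)*(o^2 + o - 12) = o*(o - 1)*(o + 4)*(o - 3)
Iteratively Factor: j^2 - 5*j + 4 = (j - 1)*(j - 4)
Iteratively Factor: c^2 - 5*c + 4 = (c - 4)*(c - 1)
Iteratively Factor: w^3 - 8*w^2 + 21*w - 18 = (w - 3)*(w^2 - 5*w + 6) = (w - 3)^2*(w - 2)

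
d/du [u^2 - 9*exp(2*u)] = 2*u - 18*exp(2*u)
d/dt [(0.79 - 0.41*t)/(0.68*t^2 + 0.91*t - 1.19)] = (0.2788*t^2 - 1.0744*t - 0.231)/(0.4624*t^4 + 1.2376*t^3 - 0.7903*t^2 - 2.1658*t + 1.4161)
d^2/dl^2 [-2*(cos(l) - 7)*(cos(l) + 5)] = -4*cos(l) + 4*cos(2*l)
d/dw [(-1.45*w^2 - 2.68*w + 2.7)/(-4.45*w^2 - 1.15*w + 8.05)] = (-10.2585*w^2 + 0.684999999999999*w - 18.469)/(19.8025*w^4 + 10.235*w^3 - 70.3225*w^2 - 18.515*w + 64.8025)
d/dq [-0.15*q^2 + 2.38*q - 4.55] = 2.38 - 0.3*q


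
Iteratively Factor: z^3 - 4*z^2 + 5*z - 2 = (z - 1)*(z^2 - 3*z + 2) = (z - 1)^2*(z - 2)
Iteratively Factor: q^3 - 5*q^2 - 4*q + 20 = (q + 2)*(q^2 - 7*q + 10) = (q - 2)*(q + 2)*(q - 5)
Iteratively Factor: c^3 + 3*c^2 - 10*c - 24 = (c + 2)*(c^2 + c - 12) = (c + 2)*(c + 4)*(c - 3)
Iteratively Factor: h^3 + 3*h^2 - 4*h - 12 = (h + 3)*(h^2 - 4) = (h - 2)*(h + 3)*(h + 2)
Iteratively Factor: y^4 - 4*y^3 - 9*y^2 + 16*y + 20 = (y + 1)*(y^3 - 5*y^2 - 4*y + 20) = (y - 5)*(y + 1)*(y^2 - 4) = (y - 5)*(y + 1)*(y + 2)*(y - 2)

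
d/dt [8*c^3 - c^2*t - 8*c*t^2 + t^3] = -c^2 - 16*c*t + 3*t^2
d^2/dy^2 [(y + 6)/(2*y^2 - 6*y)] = (-3*y*(y - 3)*(y + 1) + (y + 6)*(2*y - 3)^2)/(y^3*(y - 3)^3)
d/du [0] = 0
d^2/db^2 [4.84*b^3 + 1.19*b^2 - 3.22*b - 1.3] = 29.04*b + 2.38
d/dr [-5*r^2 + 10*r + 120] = 10 - 10*r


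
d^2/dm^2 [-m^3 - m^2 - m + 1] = -6*m - 2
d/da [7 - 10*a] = -10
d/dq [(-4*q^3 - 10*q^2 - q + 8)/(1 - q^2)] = (4*q^4 - 13*q^2 - 4*q - 1)/(q^4 - 2*q^2 + 1)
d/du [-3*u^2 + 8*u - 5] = 8 - 6*u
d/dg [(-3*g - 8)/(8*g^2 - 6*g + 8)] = 2*(3*g^2 + 16*g - 9)/(16*g^4 - 24*g^3 + 41*g^2 - 24*g + 16)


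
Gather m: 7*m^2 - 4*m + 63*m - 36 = 7*m^2 + 59*m - 36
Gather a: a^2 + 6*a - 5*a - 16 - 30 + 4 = a^2 + a - 42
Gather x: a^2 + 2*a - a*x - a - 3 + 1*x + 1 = a^2 + a + x*(1 - a) - 2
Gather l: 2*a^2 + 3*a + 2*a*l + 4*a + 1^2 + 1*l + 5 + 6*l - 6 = 2*a^2 + 7*a + l*(2*a + 7)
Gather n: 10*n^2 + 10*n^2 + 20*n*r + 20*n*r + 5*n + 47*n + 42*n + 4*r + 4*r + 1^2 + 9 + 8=20*n^2 + n*(40*r + 94) + 8*r + 18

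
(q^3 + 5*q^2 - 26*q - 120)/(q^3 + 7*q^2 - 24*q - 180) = (q + 4)/(q + 6)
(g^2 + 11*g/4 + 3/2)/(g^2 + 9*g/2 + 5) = (4*g + 3)/(2*(2*g + 5))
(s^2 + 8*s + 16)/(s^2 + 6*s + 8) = (s + 4)/(s + 2)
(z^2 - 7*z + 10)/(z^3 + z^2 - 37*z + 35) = (z - 2)/(z^2 + 6*z - 7)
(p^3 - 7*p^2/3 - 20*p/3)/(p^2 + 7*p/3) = (3*p^2 - 7*p - 20)/(3*p + 7)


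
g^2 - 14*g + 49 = (g - 7)^2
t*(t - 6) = t^2 - 6*t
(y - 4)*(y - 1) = y^2 - 5*y + 4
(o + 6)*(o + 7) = o^2 + 13*o + 42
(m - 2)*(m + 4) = m^2 + 2*m - 8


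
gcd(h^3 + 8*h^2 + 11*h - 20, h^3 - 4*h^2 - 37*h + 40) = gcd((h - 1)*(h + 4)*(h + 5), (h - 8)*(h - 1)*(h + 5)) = h^2 + 4*h - 5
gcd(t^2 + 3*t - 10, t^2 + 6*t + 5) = t + 5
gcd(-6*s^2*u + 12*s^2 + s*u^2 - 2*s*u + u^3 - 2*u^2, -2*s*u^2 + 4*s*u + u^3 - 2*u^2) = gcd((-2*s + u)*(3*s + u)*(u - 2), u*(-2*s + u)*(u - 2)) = 2*s*u - 4*s - u^2 + 2*u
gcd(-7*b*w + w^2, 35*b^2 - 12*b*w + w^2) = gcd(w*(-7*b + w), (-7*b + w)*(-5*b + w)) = -7*b + w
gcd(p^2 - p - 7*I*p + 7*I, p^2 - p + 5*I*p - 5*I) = p - 1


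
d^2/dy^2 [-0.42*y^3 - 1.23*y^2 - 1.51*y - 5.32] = -2.52*y - 2.46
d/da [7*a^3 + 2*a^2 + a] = 21*a^2 + 4*a + 1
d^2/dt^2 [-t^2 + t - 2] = -2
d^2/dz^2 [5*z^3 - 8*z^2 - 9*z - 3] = 30*z - 16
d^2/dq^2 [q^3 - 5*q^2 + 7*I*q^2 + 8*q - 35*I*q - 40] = 6*q - 10 + 14*I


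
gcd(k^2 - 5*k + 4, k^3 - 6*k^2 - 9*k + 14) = k - 1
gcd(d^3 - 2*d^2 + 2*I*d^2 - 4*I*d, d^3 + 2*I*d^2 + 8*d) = d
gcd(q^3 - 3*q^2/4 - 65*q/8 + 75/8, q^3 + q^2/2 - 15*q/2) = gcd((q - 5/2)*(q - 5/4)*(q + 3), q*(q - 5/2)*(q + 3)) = q^2 + q/2 - 15/2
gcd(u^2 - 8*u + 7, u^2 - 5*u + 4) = u - 1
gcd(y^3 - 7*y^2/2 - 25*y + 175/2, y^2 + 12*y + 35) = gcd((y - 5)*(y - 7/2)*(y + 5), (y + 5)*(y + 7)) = y + 5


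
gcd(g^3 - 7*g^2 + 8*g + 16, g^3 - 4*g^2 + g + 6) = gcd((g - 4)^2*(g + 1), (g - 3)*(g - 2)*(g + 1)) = g + 1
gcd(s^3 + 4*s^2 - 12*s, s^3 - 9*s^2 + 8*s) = s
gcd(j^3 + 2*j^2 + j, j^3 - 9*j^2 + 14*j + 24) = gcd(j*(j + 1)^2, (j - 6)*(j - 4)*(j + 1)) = j + 1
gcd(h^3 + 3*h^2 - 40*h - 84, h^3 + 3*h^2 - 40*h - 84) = h^3 + 3*h^2 - 40*h - 84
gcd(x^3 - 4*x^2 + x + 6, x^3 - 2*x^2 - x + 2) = x^2 - x - 2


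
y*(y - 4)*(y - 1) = y^3 - 5*y^2 + 4*y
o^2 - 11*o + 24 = (o - 8)*(o - 3)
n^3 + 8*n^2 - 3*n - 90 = (n - 3)*(n + 5)*(n + 6)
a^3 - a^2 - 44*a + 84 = (a - 6)*(a - 2)*(a + 7)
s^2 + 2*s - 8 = (s - 2)*(s + 4)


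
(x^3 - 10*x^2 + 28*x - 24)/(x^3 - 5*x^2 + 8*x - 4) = (x - 6)/(x - 1)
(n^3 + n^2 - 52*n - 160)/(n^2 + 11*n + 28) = (n^2 - 3*n - 40)/(n + 7)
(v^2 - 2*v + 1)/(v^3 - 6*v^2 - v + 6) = (v - 1)/(v^2 - 5*v - 6)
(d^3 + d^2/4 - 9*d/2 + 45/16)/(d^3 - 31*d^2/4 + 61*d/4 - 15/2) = (d^2 + d - 15/4)/(d^2 - 7*d + 10)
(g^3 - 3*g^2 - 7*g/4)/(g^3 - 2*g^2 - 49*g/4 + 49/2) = g*(2*g + 1)/(2*g^2 + 3*g - 14)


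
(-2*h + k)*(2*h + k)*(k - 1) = -4*h^2*k + 4*h^2 + k^3 - k^2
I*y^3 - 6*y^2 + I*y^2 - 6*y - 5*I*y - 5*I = (y + I)*(y + 5*I)*(I*y + I)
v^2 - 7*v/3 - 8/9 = (v - 8/3)*(v + 1/3)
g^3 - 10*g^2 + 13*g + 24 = (g - 8)*(g - 3)*(g + 1)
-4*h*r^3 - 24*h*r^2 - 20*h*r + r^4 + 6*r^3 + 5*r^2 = r*(-4*h + r)*(r + 1)*(r + 5)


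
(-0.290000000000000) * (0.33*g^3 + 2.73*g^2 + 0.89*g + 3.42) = -0.0957*g^3 - 0.7917*g^2 - 0.2581*g - 0.9918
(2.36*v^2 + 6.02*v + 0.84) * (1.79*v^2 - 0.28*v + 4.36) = 4.2244*v^4 + 10.115*v^3 + 10.1076*v^2 + 26.012*v + 3.6624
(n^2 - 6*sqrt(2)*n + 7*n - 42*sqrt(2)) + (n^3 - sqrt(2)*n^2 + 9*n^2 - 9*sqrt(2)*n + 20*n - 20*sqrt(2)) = n^3 - sqrt(2)*n^2 + 10*n^2 - 15*sqrt(2)*n + 27*n - 62*sqrt(2)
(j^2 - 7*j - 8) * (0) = 0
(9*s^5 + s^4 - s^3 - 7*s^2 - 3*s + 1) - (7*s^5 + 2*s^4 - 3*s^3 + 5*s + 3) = 2*s^5 - s^4 + 2*s^3 - 7*s^2 - 8*s - 2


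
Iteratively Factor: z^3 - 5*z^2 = (z)*(z^2 - 5*z) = z^2*(z - 5)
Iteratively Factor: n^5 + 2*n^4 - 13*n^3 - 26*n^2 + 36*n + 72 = (n + 3)*(n^4 - n^3 - 10*n^2 + 4*n + 24) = (n - 3)*(n + 3)*(n^3 + 2*n^2 - 4*n - 8) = (n - 3)*(n + 2)*(n + 3)*(n^2 - 4) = (n - 3)*(n + 2)^2*(n + 3)*(n - 2)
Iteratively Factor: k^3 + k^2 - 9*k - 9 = (k - 3)*(k^2 + 4*k + 3) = (k - 3)*(k + 1)*(k + 3)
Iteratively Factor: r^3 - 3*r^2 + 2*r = (r - 1)*(r^2 - 2*r) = (r - 2)*(r - 1)*(r)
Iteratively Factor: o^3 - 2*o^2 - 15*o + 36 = (o + 4)*(o^2 - 6*o + 9) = (o - 3)*(o + 4)*(o - 3)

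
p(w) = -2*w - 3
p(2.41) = -7.82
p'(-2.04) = -2.00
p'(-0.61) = -2.00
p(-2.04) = 1.08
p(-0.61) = -1.78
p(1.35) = -5.70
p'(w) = -2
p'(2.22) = -2.00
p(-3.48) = 3.96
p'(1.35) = -2.00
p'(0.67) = -2.00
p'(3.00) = -2.00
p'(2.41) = -2.00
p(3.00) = -9.00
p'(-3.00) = -2.00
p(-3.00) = 3.00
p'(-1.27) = -2.00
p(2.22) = -7.44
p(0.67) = -4.34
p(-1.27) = -0.46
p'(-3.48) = -2.00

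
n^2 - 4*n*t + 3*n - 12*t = (n + 3)*(n - 4*t)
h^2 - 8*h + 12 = (h - 6)*(h - 2)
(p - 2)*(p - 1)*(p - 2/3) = p^3 - 11*p^2/3 + 4*p - 4/3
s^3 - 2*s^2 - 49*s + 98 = (s - 7)*(s - 2)*(s + 7)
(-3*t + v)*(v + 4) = -3*t*v - 12*t + v^2 + 4*v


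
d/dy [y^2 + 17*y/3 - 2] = 2*y + 17/3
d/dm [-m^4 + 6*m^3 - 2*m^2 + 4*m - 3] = -4*m^3 + 18*m^2 - 4*m + 4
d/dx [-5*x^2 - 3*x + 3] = -10*x - 3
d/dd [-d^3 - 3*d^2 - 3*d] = -3*d^2 - 6*d - 3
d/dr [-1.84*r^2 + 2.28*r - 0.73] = 2.28 - 3.68*r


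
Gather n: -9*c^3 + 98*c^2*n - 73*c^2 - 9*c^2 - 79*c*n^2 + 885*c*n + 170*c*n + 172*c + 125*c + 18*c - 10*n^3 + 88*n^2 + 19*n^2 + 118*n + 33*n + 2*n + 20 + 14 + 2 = -9*c^3 - 82*c^2 + 315*c - 10*n^3 + n^2*(107 - 79*c) + n*(98*c^2 + 1055*c + 153) + 36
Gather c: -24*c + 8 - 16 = -24*c - 8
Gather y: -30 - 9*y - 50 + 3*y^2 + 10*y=3*y^2 + y - 80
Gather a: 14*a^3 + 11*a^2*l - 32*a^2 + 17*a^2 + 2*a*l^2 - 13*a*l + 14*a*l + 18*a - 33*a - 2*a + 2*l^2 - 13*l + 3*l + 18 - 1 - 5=14*a^3 + a^2*(11*l - 15) + a*(2*l^2 + l - 17) + 2*l^2 - 10*l + 12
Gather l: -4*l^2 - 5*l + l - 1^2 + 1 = -4*l^2 - 4*l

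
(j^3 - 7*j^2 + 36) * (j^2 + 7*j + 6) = j^5 - 43*j^3 - 6*j^2 + 252*j + 216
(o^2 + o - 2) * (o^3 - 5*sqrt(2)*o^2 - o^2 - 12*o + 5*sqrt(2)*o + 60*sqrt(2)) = o^5 - 5*sqrt(2)*o^4 - 15*o^3 - 10*o^2 + 75*sqrt(2)*o^2 + 24*o + 50*sqrt(2)*o - 120*sqrt(2)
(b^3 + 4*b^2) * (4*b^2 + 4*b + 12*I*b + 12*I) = 4*b^5 + 20*b^4 + 12*I*b^4 + 16*b^3 + 60*I*b^3 + 48*I*b^2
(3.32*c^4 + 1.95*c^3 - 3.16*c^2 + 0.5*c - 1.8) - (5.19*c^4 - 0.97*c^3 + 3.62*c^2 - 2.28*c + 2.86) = -1.87*c^4 + 2.92*c^3 - 6.78*c^2 + 2.78*c - 4.66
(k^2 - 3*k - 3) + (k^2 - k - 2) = 2*k^2 - 4*k - 5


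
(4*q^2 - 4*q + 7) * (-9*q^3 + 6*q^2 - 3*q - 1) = -36*q^5 + 60*q^4 - 99*q^3 + 50*q^2 - 17*q - 7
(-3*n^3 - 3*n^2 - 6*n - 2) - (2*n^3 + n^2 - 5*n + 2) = -5*n^3 - 4*n^2 - n - 4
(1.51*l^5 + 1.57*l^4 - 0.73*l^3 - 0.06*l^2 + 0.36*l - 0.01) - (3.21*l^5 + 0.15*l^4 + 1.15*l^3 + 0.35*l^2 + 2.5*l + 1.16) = -1.7*l^5 + 1.42*l^4 - 1.88*l^3 - 0.41*l^2 - 2.14*l - 1.17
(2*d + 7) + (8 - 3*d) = 15 - d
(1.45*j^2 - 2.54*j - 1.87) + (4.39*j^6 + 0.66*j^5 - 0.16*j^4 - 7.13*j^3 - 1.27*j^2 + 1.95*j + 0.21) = 4.39*j^6 + 0.66*j^5 - 0.16*j^4 - 7.13*j^3 + 0.18*j^2 - 0.59*j - 1.66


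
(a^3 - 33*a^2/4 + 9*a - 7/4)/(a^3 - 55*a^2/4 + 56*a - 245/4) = (4*a^2 - 5*a + 1)/(4*a^2 - 27*a + 35)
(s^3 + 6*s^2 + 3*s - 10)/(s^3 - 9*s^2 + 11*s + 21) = (s^3 + 6*s^2 + 3*s - 10)/(s^3 - 9*s^2 + 11*s + 21)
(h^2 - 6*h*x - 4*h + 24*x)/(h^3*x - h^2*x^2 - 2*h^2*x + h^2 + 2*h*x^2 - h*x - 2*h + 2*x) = (h^2 - 6*h*x - 4*h + 24*x)/(h^3*x - h^2*x^2 - 2*h^2*x + h^2 + 2*h*x^2 - h*x - 2*h + 2*x)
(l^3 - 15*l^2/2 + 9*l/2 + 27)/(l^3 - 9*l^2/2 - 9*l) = (l - 3)/l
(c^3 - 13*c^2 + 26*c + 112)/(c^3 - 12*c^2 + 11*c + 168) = (c + 2)/(c + 3)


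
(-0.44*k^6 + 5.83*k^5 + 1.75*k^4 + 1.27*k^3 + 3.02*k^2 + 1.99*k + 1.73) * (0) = 0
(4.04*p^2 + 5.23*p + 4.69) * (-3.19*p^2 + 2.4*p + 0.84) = -12.8876*p^4 - 6.9877*p^3 + 0.984499999999999*p^2 + 15.6492*p + 3.9396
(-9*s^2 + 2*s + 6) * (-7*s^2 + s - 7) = 63*s^4 - 23*s^3 + 23*s^2 - 8*s - 42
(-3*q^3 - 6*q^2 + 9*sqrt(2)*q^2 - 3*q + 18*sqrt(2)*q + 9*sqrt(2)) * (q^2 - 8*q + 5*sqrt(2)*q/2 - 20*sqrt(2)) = -3*q^5 + 3*sqrt(2)*q^4/2 + 18*q^4 - 9*sqrt(2)*q^3 + 90*q^3 - 246*q^2 - 45*sqrt(2)*q^2/2 - 675*q - 12*sqrt(2)*q - 360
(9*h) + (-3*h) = 6*h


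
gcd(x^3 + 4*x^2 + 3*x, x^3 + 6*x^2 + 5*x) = x^2 + x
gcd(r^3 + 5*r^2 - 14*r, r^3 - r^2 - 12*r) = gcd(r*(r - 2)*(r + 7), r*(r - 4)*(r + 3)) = r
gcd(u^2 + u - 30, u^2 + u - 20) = 1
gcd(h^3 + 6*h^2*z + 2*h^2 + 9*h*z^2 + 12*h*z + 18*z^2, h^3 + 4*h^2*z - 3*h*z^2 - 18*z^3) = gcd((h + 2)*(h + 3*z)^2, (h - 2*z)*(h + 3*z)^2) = h^2 + 6*h*z + 9*z^2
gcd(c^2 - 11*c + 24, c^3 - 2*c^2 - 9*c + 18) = c - 3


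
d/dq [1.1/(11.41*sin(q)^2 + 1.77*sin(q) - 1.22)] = -(25.102*sin(q) + 1.947)*cos(q)/(11.41*sin(q)^2 + 1.77*sin(q) - 1.22)^2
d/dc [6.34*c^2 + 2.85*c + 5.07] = 12.68*c + 2.85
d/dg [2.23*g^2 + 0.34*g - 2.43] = 4.46*g + 0.34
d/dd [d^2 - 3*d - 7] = 2*d - 3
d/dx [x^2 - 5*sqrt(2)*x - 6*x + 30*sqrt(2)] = 2*x - 5*sqrt(2) - 6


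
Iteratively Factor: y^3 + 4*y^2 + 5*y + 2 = (y + 2)*(y^2 + 2*y + 1) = (y + 1)*(y + 2)*(y + 1)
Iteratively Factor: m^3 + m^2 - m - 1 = (m + 1)*(m^2 - 1) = (m - 1)*(m + 1)*(m + 1)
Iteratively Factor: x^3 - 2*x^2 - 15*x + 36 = (x - 3)*(x^2 + x - 12) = (x - 3)^2*(x + 4)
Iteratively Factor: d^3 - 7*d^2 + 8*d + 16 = (d - 4)*(d^2 - 3*d - 4) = (d - 4)*(d + 1)*(d - 4)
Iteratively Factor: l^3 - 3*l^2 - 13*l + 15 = (l - 1)*(l^2 - 2*l - 15) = (l - 5)*(l - 1)*(l + 3)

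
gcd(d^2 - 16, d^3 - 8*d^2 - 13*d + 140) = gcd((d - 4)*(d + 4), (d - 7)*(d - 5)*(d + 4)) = d + 4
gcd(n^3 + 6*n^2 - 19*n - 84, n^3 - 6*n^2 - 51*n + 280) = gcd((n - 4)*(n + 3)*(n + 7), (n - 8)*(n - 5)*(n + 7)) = n + 7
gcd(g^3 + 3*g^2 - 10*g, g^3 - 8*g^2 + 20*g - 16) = g - 2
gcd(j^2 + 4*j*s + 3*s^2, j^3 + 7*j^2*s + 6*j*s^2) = j + s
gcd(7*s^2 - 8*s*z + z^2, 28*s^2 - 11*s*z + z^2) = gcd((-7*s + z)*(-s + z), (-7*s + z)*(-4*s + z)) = -7*s + z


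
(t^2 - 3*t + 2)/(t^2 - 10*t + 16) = (t - 1)/(t - 8)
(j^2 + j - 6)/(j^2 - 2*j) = (j + 3)/j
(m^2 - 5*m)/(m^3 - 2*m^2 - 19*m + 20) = m/(m^2 + 3*m - 4)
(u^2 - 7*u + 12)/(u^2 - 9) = (u - 4)/(u + 3)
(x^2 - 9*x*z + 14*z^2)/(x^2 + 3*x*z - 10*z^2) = (x - 7*z)/(x + 5*z)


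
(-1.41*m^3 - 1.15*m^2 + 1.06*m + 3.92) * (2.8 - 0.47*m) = 0.6627*m^4 - 3.4075*m^3 - 3.7182*m^2 + 1.1256*m + 10.976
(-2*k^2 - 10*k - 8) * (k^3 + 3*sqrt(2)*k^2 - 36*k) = -2*k^5 - 10*k^4 - 6*sqrt(2)*k^4 - 30*sqrt(2)*k^3 + 64*k^3 - 24*sqrt(2)*k^2 + 360*k^2 + 288*k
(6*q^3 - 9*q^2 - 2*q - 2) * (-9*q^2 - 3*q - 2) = -54*q^5 + 63*q^4 + 33*q^3 + 42*q^2 + 10*q + 4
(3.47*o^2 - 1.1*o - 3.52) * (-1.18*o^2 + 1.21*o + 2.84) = -4.0946*o^4 + 5.4967*o^3 + 12.6774*o^2 - 7.3832*o - 9.9968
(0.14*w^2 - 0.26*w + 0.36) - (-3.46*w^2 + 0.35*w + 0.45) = 3.6*w^2 - 0.61*w - 0.09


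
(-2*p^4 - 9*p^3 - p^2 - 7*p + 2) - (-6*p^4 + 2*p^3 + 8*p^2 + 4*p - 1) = 4*p^4 - 11*p^3 - 9*p^2 - 11*p + 3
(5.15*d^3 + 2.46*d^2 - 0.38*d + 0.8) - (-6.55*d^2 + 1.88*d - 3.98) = 5.15*d^3 + 9.01*d^2 - 2.26*d + 4.78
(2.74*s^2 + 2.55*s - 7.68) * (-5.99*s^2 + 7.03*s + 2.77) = -16.4126*s^4 + 3.9877*s^3 + 71.5195*s^2 - 46.9269*s - 21.2736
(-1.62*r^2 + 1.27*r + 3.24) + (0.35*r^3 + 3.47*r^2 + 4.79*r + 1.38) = 0.35*r^3 + 1.85*r^2 + 6.06*r + 4.62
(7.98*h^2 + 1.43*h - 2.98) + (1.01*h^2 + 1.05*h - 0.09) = 8.99*h^2 + 2.48*h - 3.07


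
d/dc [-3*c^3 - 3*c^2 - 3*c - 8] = -9*c^2 - 6*c - 3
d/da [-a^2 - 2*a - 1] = -2*a - 2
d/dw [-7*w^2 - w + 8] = -14*w - 1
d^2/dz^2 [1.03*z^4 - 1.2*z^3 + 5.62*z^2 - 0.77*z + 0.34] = 12.36*z^2 - 7.2*z + 11.24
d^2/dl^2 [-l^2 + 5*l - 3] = -2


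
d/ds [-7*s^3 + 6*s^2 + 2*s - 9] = -21*s^2 + 12*s + 2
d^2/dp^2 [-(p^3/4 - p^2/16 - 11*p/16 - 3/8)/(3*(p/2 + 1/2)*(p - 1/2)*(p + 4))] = (38*p^3 - 12*p^2 + 186*p + 209)/(3*(8*p^6 + 84*p^5 + 246*p^4 + 7*p^3 - 492*p^2 + 336*p - 64))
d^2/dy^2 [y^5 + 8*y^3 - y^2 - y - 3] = 20*y^3 + 48*y - 2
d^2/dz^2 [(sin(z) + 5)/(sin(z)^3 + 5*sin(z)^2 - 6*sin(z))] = 2*(-2*sin(z)^3 - 32*sin(z)^2 - 191*sin(z) - 381 + 75/sin(z) + 270/sin(z)^2 - 180/sin(z)^3)/((sin(z) - 1)^2*(sin(z) + 6)^3)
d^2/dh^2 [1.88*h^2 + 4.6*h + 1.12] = 3.76000000000000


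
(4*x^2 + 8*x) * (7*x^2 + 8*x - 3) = 28*x^4 + 88*x^3 + 52*x^2 - 24*x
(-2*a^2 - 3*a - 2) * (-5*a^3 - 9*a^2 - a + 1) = 10*a^5 + 33*a^4 + 39*a^3 + 19*a^2 - a - 2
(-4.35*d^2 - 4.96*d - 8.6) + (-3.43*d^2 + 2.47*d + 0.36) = -7.78*d^2 - 2.49*d - 8.24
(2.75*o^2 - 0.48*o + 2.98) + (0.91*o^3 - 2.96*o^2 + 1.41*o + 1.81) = 0.91*o^3 - 0.21*o^2 + 0.93*o + 4.79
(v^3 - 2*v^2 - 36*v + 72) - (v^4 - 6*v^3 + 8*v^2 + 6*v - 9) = -v^4 + 7*v^3 - 10*v^2 - 42*v + 81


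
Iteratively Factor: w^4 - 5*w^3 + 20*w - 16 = (w - 1)*(w^3 - 4*w^2 - 4*w + 16) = (w - 1)*(w + 2)*(w^2 - 6*w + 8) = (w - 4)*(w - 1)*(w + 2)*(w - 2)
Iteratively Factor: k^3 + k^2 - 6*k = (k - 2)*(k^2 + 3*k) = (k - 2)*(k + 3)*(k)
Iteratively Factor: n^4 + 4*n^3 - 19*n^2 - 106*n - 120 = (n + 2)*(n^3 + 2*n^2 - 23*n - 60) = (n + 2)*(n + 4)*(n^2 - 2*n - 15) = (n + 2)*(n + 3)*(n + 4)*(n - 5)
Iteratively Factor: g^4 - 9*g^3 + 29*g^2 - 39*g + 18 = (g - 1)*(g^3 - 8*g^2 + 21*g - 18) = (g - 3)*(g - 1)*(g^2 - 5*g + 6) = (g - 3)^2*(g - 1)*(g - 2)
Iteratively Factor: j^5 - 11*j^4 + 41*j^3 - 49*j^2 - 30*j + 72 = (j - 3)*(j^4 - 8*j^3 + 17*j^2 + 2*j - 24) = (j - 3)*(j - 2)*(j^3 - 6*j^2 + 5*j + 12) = (j - 3)*(j - 2)*(j + 1)*(j^2 - 7*j + 12) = (j - 3)^2*(j - 2)*(j + 1)*(j - 4)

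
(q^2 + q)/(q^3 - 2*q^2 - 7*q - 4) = q/(q^2 - 3*q - 4)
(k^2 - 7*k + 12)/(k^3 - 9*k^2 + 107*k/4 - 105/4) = 4*(k - 4)/(4*k^2 - 24*k + 35)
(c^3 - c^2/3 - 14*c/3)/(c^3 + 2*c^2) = (c - 7/3)/c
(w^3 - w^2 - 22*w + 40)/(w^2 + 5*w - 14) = (w^2 + w - 20)/(w + 7)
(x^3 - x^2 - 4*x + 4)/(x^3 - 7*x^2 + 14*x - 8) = (x + 2)/(x - 4)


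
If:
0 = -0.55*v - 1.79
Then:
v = -3.25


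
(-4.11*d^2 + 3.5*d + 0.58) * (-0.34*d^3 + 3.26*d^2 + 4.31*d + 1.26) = 1.3974*d^5 - 14.5886*d^4 - 6.5013*d^3 + 11.7972*d^2 + 6.9098*d + 0.7308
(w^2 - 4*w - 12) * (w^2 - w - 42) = w^4 - 5*w^3 - 50*w^2 + 180*w + 504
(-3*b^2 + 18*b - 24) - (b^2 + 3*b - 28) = -4*b^2 + 15*b + 4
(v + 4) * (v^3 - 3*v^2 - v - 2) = v^4 + v^3 - 13*v^2 - 6*v - 8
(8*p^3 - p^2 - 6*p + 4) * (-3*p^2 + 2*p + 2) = -24*p^5 + 19*p^4 + 32*p^3 - 26*p^2 - 4*p + 8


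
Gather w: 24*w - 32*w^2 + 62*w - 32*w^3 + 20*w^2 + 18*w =-32*w^3 - 12*w^2 + 104*w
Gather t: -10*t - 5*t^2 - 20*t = -5*t^2 - 30*t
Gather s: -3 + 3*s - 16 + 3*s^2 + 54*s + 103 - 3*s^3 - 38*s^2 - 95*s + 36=-3*s^3 - 35*s^2 - 38*s + 120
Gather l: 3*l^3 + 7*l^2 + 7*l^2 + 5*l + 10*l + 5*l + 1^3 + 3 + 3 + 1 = 3*l^3 + 14*l^2 + 20*l + 8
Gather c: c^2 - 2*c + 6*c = c^2 + 4*c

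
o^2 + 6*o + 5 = (o + 1)*(o + 5)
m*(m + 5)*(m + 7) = m^3 + 12*m^2 + 35*m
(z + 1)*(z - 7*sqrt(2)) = z^2 - 7*sqrt(2)*z + z - 7*sqrt(2)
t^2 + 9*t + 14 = (t + 2)*(t + 7)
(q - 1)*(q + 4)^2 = q^3 + 7*q^2 + 8*q - 16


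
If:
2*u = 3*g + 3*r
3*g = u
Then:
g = u/3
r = u/3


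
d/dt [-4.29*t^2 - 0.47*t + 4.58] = -8.58*t - 0.47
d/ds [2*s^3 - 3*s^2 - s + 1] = 6*s^2 - 6*s - 1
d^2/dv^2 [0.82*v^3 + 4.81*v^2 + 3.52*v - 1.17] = 4.92*v + 9.62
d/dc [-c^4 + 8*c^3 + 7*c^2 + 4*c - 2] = -4*c^3 + 24*c^2 + 14*c + 4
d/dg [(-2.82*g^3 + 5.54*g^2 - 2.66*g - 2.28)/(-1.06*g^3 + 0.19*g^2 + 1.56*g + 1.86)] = (5.3366*g^4 - 14.4376*g^3 - 13.8382*g^2 + 21.4752*g - 1.3908)/(1.1236*g^6 - 0.4028*g^5 - 3.2711*g^4 - 3.3504*g^3 + 3.1404*g^2 + 5.8032*g + 3.4596)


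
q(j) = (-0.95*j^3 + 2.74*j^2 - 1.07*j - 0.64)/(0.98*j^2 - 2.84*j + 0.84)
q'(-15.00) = -0.97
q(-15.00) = 14.54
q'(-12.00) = -0.97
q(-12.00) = 11.64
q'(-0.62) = -1.27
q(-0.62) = 0.44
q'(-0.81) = -1.17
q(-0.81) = 0.67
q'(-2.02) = -1.00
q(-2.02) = 1.94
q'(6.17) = -0.93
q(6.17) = -6.11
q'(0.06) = -5.29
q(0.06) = -1.03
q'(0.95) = -1.60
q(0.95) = -0.00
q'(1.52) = -0.63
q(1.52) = -0.60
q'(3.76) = -0.56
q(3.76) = -4.09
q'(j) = (2.84 - 1.96*j)*(-0.95*j^3 + 2.74*j^2 - 1.07*j - 0.64)/(0.98*j^2 - 2.84*j + 0.84)^2 + (-2.85*j^2 + 5.48*j - 1.07)/(0.98*j^2 - 2.84*j + 0.84)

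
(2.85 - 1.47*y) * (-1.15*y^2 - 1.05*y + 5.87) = 1.6905*y^3 - 1.734*y^2 - 11.6214*y + 16.7295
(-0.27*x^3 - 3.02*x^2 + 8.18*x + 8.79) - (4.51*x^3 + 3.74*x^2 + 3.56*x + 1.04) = -4.78*x^3 - 6.76*x^2 + 4.62*x + 7.75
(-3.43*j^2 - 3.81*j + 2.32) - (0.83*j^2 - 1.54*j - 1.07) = -4.26*j^2 - 2.27*j + 3.39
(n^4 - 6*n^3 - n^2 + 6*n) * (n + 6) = n^5 - 37*n^3 + 36*n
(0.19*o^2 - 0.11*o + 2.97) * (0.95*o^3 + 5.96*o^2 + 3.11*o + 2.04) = 0.1805*o^5 + 1.0279*o^4 + 2.7568*o^3 + 17.7467*o^2 + 9.0123*o + 6.0588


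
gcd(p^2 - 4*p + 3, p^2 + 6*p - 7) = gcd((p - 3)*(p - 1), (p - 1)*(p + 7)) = p - 1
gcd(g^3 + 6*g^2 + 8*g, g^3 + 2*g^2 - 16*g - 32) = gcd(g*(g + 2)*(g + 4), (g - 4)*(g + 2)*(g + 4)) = g^2 + 6*g + 8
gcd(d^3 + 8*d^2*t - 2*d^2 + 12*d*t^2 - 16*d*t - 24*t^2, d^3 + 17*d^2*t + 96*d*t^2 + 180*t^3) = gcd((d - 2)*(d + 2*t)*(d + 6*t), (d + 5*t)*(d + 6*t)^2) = d + 6*t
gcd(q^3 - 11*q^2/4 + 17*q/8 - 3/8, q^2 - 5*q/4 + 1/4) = q^2 - 5*q/4 + 1/4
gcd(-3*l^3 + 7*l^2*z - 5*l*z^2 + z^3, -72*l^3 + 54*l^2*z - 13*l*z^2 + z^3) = -3*l + z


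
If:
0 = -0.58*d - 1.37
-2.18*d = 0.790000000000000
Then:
No Solution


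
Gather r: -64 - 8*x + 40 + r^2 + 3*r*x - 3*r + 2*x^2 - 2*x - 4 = r^2 + r*(3*x - 3) + 2*x^2 - 10*x - 28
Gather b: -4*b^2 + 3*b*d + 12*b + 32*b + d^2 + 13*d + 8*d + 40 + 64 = -4*b^2 + b*(3*d + 44) + d^2 + 21*d + 104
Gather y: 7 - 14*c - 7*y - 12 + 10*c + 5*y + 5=-4*c - 2*y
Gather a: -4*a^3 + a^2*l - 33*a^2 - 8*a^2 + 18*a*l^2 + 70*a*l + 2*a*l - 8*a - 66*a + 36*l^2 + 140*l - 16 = -4*a^3 + a^2*(l - 41) + a*(18*l^2 + 72*l - 74) + 36*l^2 + 140*l - 16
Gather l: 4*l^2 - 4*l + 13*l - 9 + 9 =4*l^2 + 9*l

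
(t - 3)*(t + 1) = t^2 - 2*t - 3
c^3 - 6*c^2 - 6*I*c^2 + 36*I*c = c*(c - 6)*(c - 6*I)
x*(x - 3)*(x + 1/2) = x^3 - 5*x^2/2 - 3*x/2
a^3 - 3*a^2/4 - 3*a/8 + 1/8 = (a - 1)*(a - 1/4)*(a + 1/2)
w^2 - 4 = (w - 2)*(w + 2)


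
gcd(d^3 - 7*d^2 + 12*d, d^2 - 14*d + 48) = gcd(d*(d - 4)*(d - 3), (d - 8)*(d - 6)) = 1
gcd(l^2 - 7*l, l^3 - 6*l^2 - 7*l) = l^2 - 7*l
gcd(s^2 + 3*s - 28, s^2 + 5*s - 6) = 1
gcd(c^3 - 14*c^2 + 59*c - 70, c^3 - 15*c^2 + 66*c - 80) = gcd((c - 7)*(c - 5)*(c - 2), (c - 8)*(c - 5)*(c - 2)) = c^2 - 7*c + 10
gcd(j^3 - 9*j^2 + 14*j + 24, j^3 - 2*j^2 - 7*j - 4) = j^2 - 3*j - 4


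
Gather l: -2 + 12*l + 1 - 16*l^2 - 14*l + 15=-16*l^2 - 2*l + 14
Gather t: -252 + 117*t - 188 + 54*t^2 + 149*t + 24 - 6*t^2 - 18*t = 48*t^2 + 248*t - 416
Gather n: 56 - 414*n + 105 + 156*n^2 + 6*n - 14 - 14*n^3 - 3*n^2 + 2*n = -14*n^3 + 153*n^2 - 406*n + 147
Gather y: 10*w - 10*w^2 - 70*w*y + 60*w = -10*w^2 - 70*w*y + 70*w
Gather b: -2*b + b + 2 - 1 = 1 - b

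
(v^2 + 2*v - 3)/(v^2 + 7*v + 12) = (v - 1)/(v + 4)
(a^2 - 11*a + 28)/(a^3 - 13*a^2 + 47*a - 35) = (a - 4)/(a^2 - 6*a + 5)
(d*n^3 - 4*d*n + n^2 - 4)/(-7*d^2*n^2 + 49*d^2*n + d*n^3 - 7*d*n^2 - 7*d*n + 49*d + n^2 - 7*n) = (4 - n^2)/(7*d*n - 49*d - n^2 + 7*n)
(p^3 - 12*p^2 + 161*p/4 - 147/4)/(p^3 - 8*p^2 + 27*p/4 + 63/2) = (2*p^2 - 17*p + 21)/(2*p^2 - 9*p - 18)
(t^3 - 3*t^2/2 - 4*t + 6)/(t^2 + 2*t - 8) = (t^2 + t/2 - 3)/(t + 4)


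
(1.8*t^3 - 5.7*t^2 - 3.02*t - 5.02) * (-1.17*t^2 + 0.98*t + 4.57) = -2.106*t^5 + 8.433*t^4 + 6.1734*t^3 - 23.1352*t^2 - 18.721*t - 22.9414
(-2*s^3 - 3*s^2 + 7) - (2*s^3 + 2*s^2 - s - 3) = -4*s^3 - 5*s^2 + s + 10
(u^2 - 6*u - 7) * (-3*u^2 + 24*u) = -3*u^4 + 42*u^3 - 123*u^2 - 168*u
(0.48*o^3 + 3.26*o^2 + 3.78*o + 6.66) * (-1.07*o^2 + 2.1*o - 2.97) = -0.5136*o^5 - 2.4802*o^4 + 1.3758*o^3 - 8.8704*o^2 + 2.7594*o - 19.7802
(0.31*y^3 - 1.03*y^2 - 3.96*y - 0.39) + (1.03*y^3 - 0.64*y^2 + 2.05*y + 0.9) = 1.34*y^3 - 1.67*y^2 - 1.91*y + 0.51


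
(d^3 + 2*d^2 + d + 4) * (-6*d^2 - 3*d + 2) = -6*d^5 - 15*d^4 - 10*d^3 - 23*d^2 - 10*d + 8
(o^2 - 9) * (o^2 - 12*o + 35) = o^4 - 12*o^3 + 26*o^2 + 108*o - 315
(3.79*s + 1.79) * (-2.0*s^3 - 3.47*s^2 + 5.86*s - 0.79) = -7.58*s^4 - 16.7313*s^3 + 15.9981*s^2 + 7.4953*s - 1.4141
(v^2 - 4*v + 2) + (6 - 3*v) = v^2 - 7*v + 8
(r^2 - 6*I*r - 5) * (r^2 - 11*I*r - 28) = r^4 - 17*I*r^3 - 99*r^2 + 223*I*r + 140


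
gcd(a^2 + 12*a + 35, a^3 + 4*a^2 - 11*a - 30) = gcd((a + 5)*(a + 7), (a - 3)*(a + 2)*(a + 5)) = a + 5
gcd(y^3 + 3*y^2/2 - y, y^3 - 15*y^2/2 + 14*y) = y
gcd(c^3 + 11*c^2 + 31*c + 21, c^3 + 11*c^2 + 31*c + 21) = c^3 + 11*c^2 + 31*c + 21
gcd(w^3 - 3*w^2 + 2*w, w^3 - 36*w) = w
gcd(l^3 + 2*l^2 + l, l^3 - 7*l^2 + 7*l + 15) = l + 1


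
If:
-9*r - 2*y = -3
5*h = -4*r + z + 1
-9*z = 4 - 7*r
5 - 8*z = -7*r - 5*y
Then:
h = -42/115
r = 17/23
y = -42/23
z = 3/23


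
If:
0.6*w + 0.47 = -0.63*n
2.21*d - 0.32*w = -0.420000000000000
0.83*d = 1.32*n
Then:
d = -0.28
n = -0.17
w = -0.60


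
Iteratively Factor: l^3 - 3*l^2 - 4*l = (l)*(l^2 - 3*l - 4) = l*(l - 4)*(l + 1)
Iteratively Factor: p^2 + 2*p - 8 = (p - 2)*(p + 4)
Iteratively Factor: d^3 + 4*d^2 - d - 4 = (d + 4)*(d^2 - 1) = (d + 1)*(d + 4)*(d - 1)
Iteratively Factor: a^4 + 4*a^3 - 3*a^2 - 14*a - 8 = (a + 1)*(a^3 + 3*a^2 - 6*a - 8) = (a - 2)*(a + 1)*(a^2 + 5*a + 4) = (a - 2)*(a + 1)^2*(a + 4)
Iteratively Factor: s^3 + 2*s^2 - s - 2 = (s + 1)*(s^2 + s - 2) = (s + 1)*(s + 2)*(s - 1)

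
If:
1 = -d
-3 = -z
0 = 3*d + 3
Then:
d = -1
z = 3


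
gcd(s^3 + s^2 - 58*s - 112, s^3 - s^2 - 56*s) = s^2 - s - 56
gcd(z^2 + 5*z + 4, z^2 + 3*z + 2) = z + 1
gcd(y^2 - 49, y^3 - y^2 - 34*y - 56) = y - 7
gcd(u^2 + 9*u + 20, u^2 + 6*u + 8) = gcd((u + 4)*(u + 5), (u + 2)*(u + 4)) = u + 4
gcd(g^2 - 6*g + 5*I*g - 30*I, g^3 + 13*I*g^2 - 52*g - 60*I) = g + 5*I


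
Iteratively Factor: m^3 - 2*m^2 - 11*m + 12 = (m - 4)*(m^2 + 2*m - 3) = (m - 4)*(m - 1)*(m + 3)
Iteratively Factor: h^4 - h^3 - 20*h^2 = (h - 5)*(h^3 + 4*h^2) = (h - 5)*(h + 4)*(h^2) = h*(h - 5)*(h + 4)*(h)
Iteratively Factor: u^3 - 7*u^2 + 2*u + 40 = (u + 2)*(u^2 - 9*u + 20) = (u - 4)*(u + 2)*(u - 5)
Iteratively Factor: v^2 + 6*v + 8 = (v + 2)*(v + 4)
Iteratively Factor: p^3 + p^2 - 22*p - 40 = (p + 2)*(p^2 - p - 20) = (p - 5)*(p + 2)*(p + 4)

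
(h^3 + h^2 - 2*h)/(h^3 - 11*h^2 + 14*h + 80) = h*(h - 1)/(h^2 - 13*h + 40)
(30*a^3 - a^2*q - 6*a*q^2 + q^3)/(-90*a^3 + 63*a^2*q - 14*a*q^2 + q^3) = (2*a + q)/(-6*a + q)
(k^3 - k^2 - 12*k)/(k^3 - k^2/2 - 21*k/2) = 2*(k - 4)/(2*k - 7)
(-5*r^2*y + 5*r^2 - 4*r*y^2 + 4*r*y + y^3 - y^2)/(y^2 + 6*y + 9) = (-5*r^2*y + 5*r^2 - 4*r*y^2 + 4*r*y + y^3 - y^2)/(y^2 + 6*y + 9)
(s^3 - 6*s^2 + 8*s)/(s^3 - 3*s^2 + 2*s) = (s - 4)/(s - 1)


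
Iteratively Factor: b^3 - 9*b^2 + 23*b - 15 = (b - 3)*(b^2 - 6*b + 5) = (b - 5)*(b - 3)*(b - 1)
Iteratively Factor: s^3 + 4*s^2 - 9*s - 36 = (s + 4)*(s^2 - 9) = (s + 3)*(s + 4)*(s - 3)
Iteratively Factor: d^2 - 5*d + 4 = (d - 1)*(d - 4)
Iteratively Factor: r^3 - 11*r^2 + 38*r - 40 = (r - 5)*(r^2 - 6*r + 8) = (r - 5)*(r - 2)*(r - 4)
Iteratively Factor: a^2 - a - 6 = (a + 2)*(a - 3)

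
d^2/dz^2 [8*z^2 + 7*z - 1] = 16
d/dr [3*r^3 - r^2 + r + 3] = 9*r^2 - 2*r + 1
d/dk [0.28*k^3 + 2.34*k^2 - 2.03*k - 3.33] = 0.84*k^2 + 4.68*k - 2.03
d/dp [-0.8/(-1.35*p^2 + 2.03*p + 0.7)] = (1.624 - 2.16*p)/(-1.35*p^2 + 2.03*p + 0.7)^2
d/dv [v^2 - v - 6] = 2*v - 1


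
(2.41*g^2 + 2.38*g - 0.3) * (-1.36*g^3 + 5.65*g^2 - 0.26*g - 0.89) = -3.2776*g^5 + 10.3797*g^4 + 13.2284*g^3 - 4.4587*g^2 - 2.0402*g + 0.267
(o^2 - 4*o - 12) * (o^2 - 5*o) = o^4 - 9*o^3 + 8*o^2 + 60*o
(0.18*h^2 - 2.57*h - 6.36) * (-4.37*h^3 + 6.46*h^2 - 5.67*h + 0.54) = -0.7866*h^5 + 12.3937*h^4 + 10.1704*h^3 - 26.4165*h^2 + 34.6734*h - 3.4344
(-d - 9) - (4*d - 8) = -5*d - 1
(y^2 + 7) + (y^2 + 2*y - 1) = 2*y^2 + 2*y + 6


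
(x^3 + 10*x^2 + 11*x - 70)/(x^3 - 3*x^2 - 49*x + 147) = (x^2 + 3*x - 10)/(x^2 - 10*x + 21)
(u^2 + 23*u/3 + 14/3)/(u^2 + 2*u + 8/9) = 3*(u + 7)/(3*u + 4)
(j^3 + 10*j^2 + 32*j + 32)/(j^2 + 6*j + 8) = j + 4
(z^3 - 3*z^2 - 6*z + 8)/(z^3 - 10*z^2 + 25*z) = (z^3 - 3*z^2 - 6*z + 8)/(z*(z^2 - 10*z + 25))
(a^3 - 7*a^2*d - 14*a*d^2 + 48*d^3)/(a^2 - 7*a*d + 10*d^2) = (a^2 - 5*a*d - 24*d^2)/(a - 5*d)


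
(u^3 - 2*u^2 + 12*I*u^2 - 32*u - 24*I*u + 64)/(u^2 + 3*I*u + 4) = (u^2 + u*(-2 + 8*I) - 16*I)/(u - I)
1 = 1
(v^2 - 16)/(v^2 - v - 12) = (v + 4)/(v + 3)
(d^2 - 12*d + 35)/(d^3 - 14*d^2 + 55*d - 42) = (d - 5)/(d^2 - 7*d + 6)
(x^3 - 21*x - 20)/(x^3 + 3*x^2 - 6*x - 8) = (x - 5)/(x - 2)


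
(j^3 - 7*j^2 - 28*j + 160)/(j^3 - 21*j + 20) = (j - 8)/(j - 1)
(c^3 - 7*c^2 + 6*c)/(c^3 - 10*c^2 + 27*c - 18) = c/(c - 3)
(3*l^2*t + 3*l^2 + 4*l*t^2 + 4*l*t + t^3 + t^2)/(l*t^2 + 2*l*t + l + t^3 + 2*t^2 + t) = (3*l + t)/(t + 1)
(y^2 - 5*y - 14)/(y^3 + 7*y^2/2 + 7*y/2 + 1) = 2*(y - 7)/(2*y^2 + 3*y + 1)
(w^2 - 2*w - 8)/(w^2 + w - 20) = (w + 2)/(w + 5)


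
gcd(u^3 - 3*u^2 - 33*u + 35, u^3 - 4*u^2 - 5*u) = 1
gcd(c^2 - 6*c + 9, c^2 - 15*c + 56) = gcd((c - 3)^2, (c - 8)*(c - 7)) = 1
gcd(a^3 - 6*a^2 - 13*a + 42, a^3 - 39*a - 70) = a - 7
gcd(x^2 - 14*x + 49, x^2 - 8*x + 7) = x - 7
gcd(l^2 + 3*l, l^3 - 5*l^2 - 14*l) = l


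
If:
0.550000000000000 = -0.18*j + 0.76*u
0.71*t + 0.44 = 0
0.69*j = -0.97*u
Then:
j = -0.76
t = -0.62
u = 0.54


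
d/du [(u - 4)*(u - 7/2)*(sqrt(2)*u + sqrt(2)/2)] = sqrt(2)*(12*u^2 - 56*u + 41)/4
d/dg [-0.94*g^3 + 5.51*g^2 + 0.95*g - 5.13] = -2.82*g^2 + 11.02*g + 0.95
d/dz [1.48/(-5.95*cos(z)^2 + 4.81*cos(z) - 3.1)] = (7.1188 - 17.612*cos(z))*sin(z)/(5.95*cos(z)^2 - 4.81*cos(z) + 3.1)^2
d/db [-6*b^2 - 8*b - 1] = -12*b - 8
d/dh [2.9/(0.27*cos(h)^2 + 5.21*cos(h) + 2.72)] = (1.566*cos(h) + 15.109)*sin(h)/(0.27*cos(h)^2 + 5.21*cos(h) + 2.72)^2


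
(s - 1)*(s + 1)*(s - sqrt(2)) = s^3 - sqrt(2)*s^2 - s + sqrt(2)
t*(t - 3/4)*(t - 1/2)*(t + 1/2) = t^4 - 3*t^3/4 - t^2/4 + 3*t/16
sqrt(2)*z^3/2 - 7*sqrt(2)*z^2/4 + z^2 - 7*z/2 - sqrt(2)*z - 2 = (z - 4)*(z + 1/2)*(sqrt(2)*z/2 + 1)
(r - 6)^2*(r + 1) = r^3 - 11*r^2 + 24*r + 36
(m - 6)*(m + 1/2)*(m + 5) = m^3 - m^2/2 - 61*m/2 - 15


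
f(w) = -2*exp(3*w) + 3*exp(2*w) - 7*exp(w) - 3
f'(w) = -6*exp(3*w) + 6*exp(2*w) - 7*exp(w)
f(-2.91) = -3.37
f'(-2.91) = -0.36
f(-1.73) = -4.16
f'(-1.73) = -1.09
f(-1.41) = -4.56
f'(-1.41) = -1.44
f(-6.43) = -3.01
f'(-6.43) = -0.01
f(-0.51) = -6.55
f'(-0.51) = -3.34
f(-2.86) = -3.39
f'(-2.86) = -0.38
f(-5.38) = -3.03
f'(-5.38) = -0.03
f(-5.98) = -3.02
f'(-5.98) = -0.02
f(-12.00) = -3.00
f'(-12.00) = 0.00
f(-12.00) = -3.00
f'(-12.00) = 0.00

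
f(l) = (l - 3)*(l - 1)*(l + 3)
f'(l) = (l - 3)*(l - 1) + (l - 3)*(l + 3) + (l - 1)*(l + 3)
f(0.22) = 6.98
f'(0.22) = -9.29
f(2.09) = -5.05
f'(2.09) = -0.08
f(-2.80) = 4.41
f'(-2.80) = 20.12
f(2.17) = -5.02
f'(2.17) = 0.79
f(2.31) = -4.80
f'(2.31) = 2.39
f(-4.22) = -45.98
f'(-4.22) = 52.87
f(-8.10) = -515.15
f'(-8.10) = 204.03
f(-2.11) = 14.14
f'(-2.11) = 8.58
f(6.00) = 135.00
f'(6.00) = 87.00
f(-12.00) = -1755.00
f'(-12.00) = 447.00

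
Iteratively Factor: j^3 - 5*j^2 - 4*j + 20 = (j - 2)*(j^2 - 3*j - 10) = (j - 5)*(j - 2)*(j + 2)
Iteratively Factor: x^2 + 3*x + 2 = (x + 1)*(x + 2)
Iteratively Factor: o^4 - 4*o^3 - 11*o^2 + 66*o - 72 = (o - 3)*(o^3 - o^2 - 14*o + 24) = (o - 3)*(o + 4)*(o^2 - 5*o + 6) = (o - 3)^2*(o + 4)*(o - 2)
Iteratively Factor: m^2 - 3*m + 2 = (m - 2)*(m - 1)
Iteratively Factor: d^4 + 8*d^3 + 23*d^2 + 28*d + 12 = (d + 3)*(d^3 + 5*d^2 + 8*d + 4) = (d + 1)*(d + 3)*(d^2 + 4*d + 4) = (d + 1)*(d + 2)*(d + 3)*(d + 2)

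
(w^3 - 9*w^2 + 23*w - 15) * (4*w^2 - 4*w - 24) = 4*w^5 - 40*w^4 + 104*w^3 + 64*w^2 - 492*w + 360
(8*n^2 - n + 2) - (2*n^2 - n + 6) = 6*n^2 - 4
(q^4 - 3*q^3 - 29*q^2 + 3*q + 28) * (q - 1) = q^5 - 4*q^4 - 26*q^3 + 32*q^2 + 25*q - 28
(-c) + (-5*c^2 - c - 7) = -5*c^2 - 2*c - 7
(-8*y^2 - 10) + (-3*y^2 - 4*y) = -11*y^2 - 4*y - 10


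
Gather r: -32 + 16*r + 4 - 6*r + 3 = 10*r - 25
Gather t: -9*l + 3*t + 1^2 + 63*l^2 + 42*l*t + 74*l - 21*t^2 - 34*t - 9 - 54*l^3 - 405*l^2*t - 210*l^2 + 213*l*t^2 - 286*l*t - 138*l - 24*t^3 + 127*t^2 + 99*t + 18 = -54*l^3 - 147*l^2 - 73*l - 24*t^3 + t^2*(213*l + 106) + t*(-405*l^2 - 244*l + 68) + 10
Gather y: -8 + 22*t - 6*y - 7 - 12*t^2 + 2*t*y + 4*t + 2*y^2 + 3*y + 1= -12*t^2 + 26*t + 2*y^2 + y*(2*t - 3) - 14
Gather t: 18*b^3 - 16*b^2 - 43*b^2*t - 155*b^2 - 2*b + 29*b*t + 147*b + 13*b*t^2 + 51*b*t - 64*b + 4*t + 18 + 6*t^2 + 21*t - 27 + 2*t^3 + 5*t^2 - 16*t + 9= 18*b^3 - 171*b^2 + 81*b + 2*t^3 + t^2*(13*b + 11) + t*(-43*b^2 + 80*b + 9)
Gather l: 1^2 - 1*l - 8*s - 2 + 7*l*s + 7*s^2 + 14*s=l*(7*s - 1) + 7*s^2 + 6*s - 1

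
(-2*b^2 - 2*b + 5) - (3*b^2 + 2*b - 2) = -5*b^2 - 4*b + 7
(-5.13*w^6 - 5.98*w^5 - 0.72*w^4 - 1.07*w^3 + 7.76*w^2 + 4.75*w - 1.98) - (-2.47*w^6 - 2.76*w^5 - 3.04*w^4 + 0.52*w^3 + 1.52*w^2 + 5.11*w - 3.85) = -2.66*w^6 - 3.22*w^5 + 2.32*w^4 - 1.59*w^3 + 6.24*w^2 - 0.36*w + 1.87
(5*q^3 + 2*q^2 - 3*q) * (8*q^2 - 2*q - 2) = 40*q^5 + 6*q^4 - 38*q^3 + 2*q^2 + 6*q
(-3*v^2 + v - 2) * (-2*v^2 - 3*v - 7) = 6*v^4 + 7*v^3 + 22*v^2 - v + 14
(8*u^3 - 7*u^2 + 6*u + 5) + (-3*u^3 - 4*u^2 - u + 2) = 5*u^3 - 11*u^2 + 5*u + 7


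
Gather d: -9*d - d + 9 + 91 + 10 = 110 - 10*d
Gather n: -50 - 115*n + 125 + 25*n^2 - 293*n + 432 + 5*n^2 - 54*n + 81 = 30*n^2 - 462*n + 588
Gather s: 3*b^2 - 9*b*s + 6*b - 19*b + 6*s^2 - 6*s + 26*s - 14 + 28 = 3*b^2 - 13*b + 6*s^2 + s*(20 - 9*b) + 14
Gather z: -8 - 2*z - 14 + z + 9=-z - 13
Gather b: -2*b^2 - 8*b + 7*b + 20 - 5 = -2*b^2 - b + 15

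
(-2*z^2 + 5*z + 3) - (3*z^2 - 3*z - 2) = -5*z^2 + 8*z + 5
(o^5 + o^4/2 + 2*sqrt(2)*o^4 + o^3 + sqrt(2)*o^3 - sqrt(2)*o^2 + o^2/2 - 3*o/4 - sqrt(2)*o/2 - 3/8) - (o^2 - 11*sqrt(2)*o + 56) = o^5 + o^4/2 + 2*sqrt(2)*o^4 + o^3 + sqrt(2)*o^3 - sqrt(2)*o^2 - o^2/2 - 3*o/4 + 21*sqrt(2)*o/2 - 451/8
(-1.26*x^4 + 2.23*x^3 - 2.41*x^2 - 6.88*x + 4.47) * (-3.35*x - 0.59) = 4.221*x^5 - 6.7271*x^4 + 6.7578*x^3 + 24.4699*x^2 - 10.9153*x - 2.6373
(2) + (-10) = -8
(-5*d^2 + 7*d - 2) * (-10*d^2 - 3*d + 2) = 50*d^4 - 55*d^3 - 11*d^2 + 20*d - 4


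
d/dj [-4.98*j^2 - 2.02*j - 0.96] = -9.96*j - 2.02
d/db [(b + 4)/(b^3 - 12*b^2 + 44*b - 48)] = 2*(-b^3 + 48*b - 112)/(b^6 - 24*b^5 + 232*b^4 - 1152*b^3 + 3088*b^2 - 4224*b + 2304)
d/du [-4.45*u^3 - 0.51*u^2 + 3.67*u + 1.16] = -13.35*u^2 - 1.02*u + 3.67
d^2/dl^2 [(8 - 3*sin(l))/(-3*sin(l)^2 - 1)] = 3*(-81*sin(l)^5 + 96*sin(l)^4 - 176*sin(l)^2 + 53*sin(l) - 63*sin(3*l)/2 + 9*sin(5*l)/2 + 16)/(3*sin(l)^2 + 1)^3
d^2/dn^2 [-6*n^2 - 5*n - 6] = -12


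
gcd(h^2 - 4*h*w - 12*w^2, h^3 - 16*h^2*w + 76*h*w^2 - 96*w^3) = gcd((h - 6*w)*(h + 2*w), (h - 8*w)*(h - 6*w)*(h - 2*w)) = -h + 6*w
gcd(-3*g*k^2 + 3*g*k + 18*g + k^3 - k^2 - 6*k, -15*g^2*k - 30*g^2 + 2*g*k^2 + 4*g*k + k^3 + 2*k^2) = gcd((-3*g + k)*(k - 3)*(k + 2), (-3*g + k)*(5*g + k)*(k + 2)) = 3*g*k + 6*g - k^2 - 2*k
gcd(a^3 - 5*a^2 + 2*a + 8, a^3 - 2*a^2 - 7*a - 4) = a^2 - 3*a - 4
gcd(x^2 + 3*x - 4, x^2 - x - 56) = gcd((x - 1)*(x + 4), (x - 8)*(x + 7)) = 1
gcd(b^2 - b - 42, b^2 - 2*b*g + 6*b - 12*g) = b + 6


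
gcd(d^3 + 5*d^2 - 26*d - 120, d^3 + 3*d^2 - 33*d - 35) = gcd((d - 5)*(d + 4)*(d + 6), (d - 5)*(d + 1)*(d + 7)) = d - 5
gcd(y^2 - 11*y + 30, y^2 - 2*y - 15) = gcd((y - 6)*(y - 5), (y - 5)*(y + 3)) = y - 5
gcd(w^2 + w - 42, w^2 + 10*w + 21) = w + 7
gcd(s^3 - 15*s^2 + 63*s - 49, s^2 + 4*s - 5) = s - 1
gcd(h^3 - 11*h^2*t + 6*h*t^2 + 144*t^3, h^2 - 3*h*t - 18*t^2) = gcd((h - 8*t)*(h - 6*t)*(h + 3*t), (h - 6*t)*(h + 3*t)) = -h^2 + 3*h*t + 18*t^2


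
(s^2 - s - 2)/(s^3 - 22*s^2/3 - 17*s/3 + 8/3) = 3*(s - 2)/(3*s^2 - 25*s + 8)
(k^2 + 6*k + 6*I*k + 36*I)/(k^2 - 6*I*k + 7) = (k^2 + 6*k*(1 + I) + 36*I)/(k^2 - 6*I*k + 7)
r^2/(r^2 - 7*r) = r/(r - 7)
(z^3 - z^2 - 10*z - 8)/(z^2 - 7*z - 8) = (z^2 - 2*z - 8)/(z - 8)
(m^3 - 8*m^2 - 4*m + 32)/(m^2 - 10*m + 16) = m + 2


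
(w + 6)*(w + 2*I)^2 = w^3 + 6*w^2 + 4*I*w^2 - 4*w + 24*I*w - 24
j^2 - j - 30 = (j - 6)*(j + 5)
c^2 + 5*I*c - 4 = (c + I)*(c + 4*I)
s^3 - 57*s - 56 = (s - 8)*(s + 1)*(s + 7)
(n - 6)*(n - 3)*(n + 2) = n^3 - 7*n^2 + 36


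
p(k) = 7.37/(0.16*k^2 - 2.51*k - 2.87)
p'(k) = 7.37*(2.51 - 0.32*k)/(0.16*k^2 - 2.51*k - 2.87)^2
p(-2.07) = 2.45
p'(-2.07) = 2.58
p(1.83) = -1.06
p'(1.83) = 0.30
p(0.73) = -1.60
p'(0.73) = 0.79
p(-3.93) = 0.78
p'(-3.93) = 0.31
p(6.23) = -0.60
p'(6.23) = 0.03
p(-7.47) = 0.30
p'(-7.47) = 0.06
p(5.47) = -0.62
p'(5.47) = 0.04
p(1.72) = -1.10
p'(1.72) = 0.32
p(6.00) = -0.61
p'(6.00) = 0.03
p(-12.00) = 0.15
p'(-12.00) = 0.02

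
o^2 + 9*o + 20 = (o + 4)*(o + 5)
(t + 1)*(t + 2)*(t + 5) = t^3 + 8*t^2 + 17*t + 10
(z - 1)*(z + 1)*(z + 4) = z^3 + 4*z^2 - z - 4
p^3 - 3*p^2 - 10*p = p*(p - 5)*(p + 2)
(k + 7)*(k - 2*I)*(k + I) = k^3 + 7*k^2 - I*k^2 + 2*k - 7*I*k + 14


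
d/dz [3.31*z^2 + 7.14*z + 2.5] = 6.62*z + 7.14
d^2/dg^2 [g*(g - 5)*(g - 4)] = 6*g - 18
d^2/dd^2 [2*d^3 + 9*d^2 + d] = 12*d + 18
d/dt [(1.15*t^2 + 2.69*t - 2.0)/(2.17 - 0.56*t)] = (-0.644*t^2 + 4.991*t + 4.7173)/(0.3136*t^2 - 2.4304*t + 4.7089)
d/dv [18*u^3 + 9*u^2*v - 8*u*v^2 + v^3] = 9*u^2 - 16*u*v + 3*v^2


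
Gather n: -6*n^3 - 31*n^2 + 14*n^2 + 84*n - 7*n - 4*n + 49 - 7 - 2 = -6*n^3 - 17*n^2 + 73*n + 40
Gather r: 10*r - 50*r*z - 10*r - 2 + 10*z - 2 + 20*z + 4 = -50*r*z + 30*z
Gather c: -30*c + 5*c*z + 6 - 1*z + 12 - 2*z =c*(5*z - 30) - 3*z + 18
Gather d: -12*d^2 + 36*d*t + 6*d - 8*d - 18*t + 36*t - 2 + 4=-12*d^2 + d*(36*t - 2) + 18*t + 2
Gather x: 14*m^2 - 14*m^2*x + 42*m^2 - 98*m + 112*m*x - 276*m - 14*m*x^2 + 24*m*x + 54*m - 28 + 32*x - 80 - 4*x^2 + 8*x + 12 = 56*m^2 - 320*m + x^2*(-14*m - 4) + x*(-14*m^2 + 136*m + 40) - 96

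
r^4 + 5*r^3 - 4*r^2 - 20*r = r*(r - 2)*(r + 2)*(r + 5)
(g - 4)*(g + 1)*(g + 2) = g^3 - g^2 - 10*g - 8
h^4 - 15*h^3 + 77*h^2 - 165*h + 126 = (h - 7)*(h - 3)^2*(h - 2)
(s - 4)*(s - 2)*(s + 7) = s^3 + s^2 - 34*s + 56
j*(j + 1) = j^2 + j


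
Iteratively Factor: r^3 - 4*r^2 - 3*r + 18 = (r - 3)*(r^2 - r - 6) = (r - 3)^2*(r + 2)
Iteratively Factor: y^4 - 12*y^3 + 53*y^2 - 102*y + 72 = (y - 4)*(y^3 - 8*y^2 + 21*y - 18) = (y - 4)*(y - 3)*(y^2 - 5*y + 6) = (y - 4)*(y - 3)^2*(y - 2)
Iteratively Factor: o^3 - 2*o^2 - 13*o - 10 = (o - 5)*(o^2 + 3*o + 2) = (o - 5)*(o + 1)*(o + 2)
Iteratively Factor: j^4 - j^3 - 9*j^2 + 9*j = (j - 1)*(j^3 - 9*j) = (j - 3)*(j - 1)*(j^2 + 3*j) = j*(j - 3)*(j - 1)*(j + 3)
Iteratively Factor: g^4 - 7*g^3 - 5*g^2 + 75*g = (g - 5)*(g^3 - 2*g^2 - 15*g) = (g - 5)^2*(g^2 + 3*g) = g*(g - 5)^2*(g + 3)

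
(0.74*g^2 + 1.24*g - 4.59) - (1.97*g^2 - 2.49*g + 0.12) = -1.23*g^2 + 3.73*g - 4.71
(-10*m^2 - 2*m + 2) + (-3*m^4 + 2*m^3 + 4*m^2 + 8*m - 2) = -3*m^4 + 2*m^3 - 6*m^2 + 6*m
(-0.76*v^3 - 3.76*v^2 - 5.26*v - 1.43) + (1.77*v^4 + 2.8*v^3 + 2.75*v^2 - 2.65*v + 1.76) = 1.77*v^4 + 2.04*v^3 - 1.01*v^2 - 7.91*v + 0.33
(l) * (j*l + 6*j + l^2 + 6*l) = j*l^2 + 6*j*l + l^3 + 6*l^2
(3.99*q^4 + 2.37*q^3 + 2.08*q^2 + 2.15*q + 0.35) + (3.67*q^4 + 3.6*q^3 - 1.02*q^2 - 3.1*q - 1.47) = 7.66*q^4 + 5.97*q^3 + 1.06*q^2 - 0.95*q - 1.12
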